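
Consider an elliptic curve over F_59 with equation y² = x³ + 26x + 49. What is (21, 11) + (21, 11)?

tangent at (21, 11): λ = (3·21² + 26)/(2·11) ≡ 51/22. 22⁻¹ ≡ 51 (mod 59), so λ ≡ 51·51 ≡ 5.
  x = λ² - 21 - 21 = 25 - 42 ≡ 42; y = λ·(21 - 42) - 11 ≡ 2. → (42, 2)

(42, 2)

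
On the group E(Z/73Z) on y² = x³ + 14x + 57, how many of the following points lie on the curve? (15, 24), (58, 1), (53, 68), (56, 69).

2

(15, 24): 24² ≡ 65, rhs ≡ 65 → on.
(58, 1): 1² ≡ 1, rhs ≡ 49 → off.
(53, 68): 68² ≡ 25, rhs ≡ 26 → off.
(56, 69): 69² ≡ 16, rhs ≡ 16 → on.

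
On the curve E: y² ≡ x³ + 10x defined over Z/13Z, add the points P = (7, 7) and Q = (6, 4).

(9, 0)

(7, 7) + (6, 4). λ = (4 - 7)/(6 - 7) ≡ 10/12 mod 13. 12⁻¹ ≡ 12 (mod 13) since 12·12 = 144 ≡ 1, so λ ≡ 3.
  x = λ² - 7 - 6 = 9 - 13 ≡ 9; y = λ·(7 - 9) - 7 ≡ 0. → (9, 0)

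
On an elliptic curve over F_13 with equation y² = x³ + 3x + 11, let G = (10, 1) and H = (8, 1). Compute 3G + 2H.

(10, 12)

First 3G:
Repeated addition: build up to 3G.
2G: tangent at (10, 1): λ = (3·10² + 3)/(2·1) ≡ 4/2. 2⁻¹ ≡ 7 (mod 13), so λ ≡ 4·7 ≡ 2.
  x = λ² - 10 - 10 = 4 - 20 ≡ 10; y = λ·(10 - 10) - 1 ≡ 12. → (10, 12)
3G: (10, 12) + (10, 1): same x and y₁ ≡ -y₂, so the sum is O.
3G = O.
Next 2H:
Repeated addition: build up to 2H.
2H: tangent at (8, 1): λ = (3·8² + 3)/(2·1) ≡ 0/2. 2⁻¹ ≡ 7 (mod 13), so λ ≡ 0·7 ≡ 0.
  x = λ² - 8 - 8 = 0 - 16 ≡ 10; y = λ·(8 - 10) - 1 ≡ 12. → (10, 12)
2H = (10, 12).
Finally 3G + 2H:
O + (10, 12) = (10, 12) (identity).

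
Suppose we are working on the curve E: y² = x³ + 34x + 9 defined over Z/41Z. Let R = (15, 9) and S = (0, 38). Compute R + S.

(15, 9) + (0, 38). λ = (38 - 9)/(0 - 15) ≡ 29/26 mod 41. 26⁻¹ ≡ 30 (mod 41), so λ ≡ 9.
  x = λ² - 15 - 0 = 81 - 15 ≡ 25; y = λ·(15 - 25) - 9 ≡ 24. → (25, 24)

(25, 24)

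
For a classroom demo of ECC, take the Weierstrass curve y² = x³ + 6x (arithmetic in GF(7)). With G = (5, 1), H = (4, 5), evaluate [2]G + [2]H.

O

First 2G:
Repeated addition: build up to 2G.
2G: tangent at (5, 1): λ = (3·5² + 6)/(2·1) ≡ 4/2. 2⁻¹ ≡ 4 (mod 7), so λ ≡ 4·4 ≡ 2.
  x = λ² - 5 - 5 = 4 - 10 ≡ 1; y = λ·(5 - 1) - 1 ≡ 0. → (1, 0)
2G = (1, 0).
Next 2H:
Repeated addition: build up to 2H.
2H: tangent at (4, 5): λ = (3·4² + 6)/(2·5) ≡ 5/3. 3⁻¹ ≡ 5 (mod 7) since 3·5 = 15 ≡ 1, so λ ≡ 5·5 ≡ 4.
  x = λ² - 4 - 4 = 16 - 8 ≡ 1; y = λ·(4 - 1) - 5 ≡ 0. → (1, 0)
2H = (1, 0).
Finally 2G + 2H:
(1, 0) + (1, 0): same x and y₁ ≡ -y₂, so the sum is O.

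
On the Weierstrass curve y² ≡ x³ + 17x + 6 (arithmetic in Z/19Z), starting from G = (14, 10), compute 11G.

(11, 2)

Double-and-add on 11 = (1011)₂. Start with G = (14, 10) for the leading 1-bit.
double: tangent at (14, 10): λ = (3·14² + 17)/(2·10) ≡ 16/1. 1⁻¹ ≡ 1 (mod 19), so λ ≡ 16·1 ≡ 16.
  x = λ² - 14 - 14 = 256 - 28 ≡ 0; y = λ·(14 - 0) - 10 ≡ 5. → (0, 5)
double: tangent at (0, 5): λ = (3·0² + 17)/(2·5) ≡ 17/10. 10⁻¹ ≡ 2 (mod 19) since 10·2 = 20 ≡ 1, so λ ≡ 17·2 ≡ 15.
  x = λ² - 0 - 0 = 225 - 0 ≡ 16; y = λ·(0 - 16) - 5 ≡ 2. → (16, 2)
add G: (16, 2) + (14, 10). λ = (10 - 2)/(14 - 16) ≡ 8/17 mod 19. 17⁻¹ ≡ 9 (mod 19) since 17·9 = 153 ≡ 1, so λ ≡ 15.
  x = λ² - 16 - 14 = 225 - 30 ≡ 5; y = λ·(16 - 5) - 2 ≡ 11. → (5, 11)
double: tangent at (5, 11): λ = (3·5² + 17)/(2·11) ≡ 16/3. 3⁻¹ ≡ 13 (mod 19) since 3·13 = 39 ≡ 1, so λ ≡ 16·13 ≡ 18.
  x = λ² - 5 - 5 = 324 - 10 ≡ 10; y = λ·(5 - 10) - 11 ≡ 13. → (10, 13)
add G: (10, 13) + (14, 10). λ = (10 - 13)/(14 - 10) ≡ 16/4 mod 19. 4⁻¹ ≡ 5 (mod 19), so λ ≡ 4.
  x = λ² - 10 - 14 = 16 - 24 ≡ 11; y = λ·(10 - 11) - 13 ≡ 2. → (11, 2)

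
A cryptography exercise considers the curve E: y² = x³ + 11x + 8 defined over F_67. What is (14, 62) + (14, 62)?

tangent at (14, 62): λ = (3·14² + 11)/(2·62) ≡ 63/57. 57⁻¹ ≡ 20 (mod 67), so λ ≡ 63·20 ≡ 54.
  x = λ² - 14 - 14 = 2916 - 28 ≡ 7; y = λ·(14 - 7) - 62 ≡ 48. → (7, 48)

(7, 48)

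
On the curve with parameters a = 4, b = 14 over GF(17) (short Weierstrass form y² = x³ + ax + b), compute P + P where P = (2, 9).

tangent at (2, 9): λ = (3·2² + 4)/(2·9) ≡ 16/1. 1⁻¹ ≡ 1 (mod 17) since 1·1 = 1 ≡ 1, so λ ≡ 16·1 ≡ 16.
  x = λ² - 2 - 2 = 256 - 4 ≡ 14; y = λ·(2 - 14) - 9 ≡ 3. → (14, 3)

(14, 3)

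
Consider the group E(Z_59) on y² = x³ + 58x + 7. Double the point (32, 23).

(16, 55)

tangent at (32, 23): λ = (3·32² + 58)/(2·23) ≡ 3/46. 46⁻¹ ≡ 9 (mod 59), so λ ≡ 3·9 ≡ 27.
  x = λ² - 32 - 32 = 729 - 64 ≡ 16; y = λ·(32 - 16) - 23 ≡ 55. → (16, 55)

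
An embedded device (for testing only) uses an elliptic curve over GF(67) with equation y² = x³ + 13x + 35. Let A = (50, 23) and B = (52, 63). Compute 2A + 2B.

(11, 54)

First 2A:
Repeated addition: build up to 2A.
2A: tangent at (50, 23): λ = (3·50² + 13)/(2·23) ≡ 9/46. 46⁻¹ ≡ 51 (mod 67) since 46·51 = 2346 ≡ 1, so λ ≡ 9·51 ≡ 57.
  x = λ² - 50 - 50 = 3249 - 100 ≡ 0; y = λ·(50 - 0) - 23 ≡ 13. → (0, 13)
2A = (0, 13).
Next 2B:
Repeated addition: build up to 2B.
2B: tangent at (52, 63): λ = (3·52² + 13)/(2·63) ≡ 18/59. 59⁻¹ ≡ 25 (mod 67), so λ ≡ 18·25 ≡ 48.
  x = λ² - 52 - 52 = 2304 - 104 ≡ 56; y = λ·(52 - 56) - 63 ≡ 13. → (56, 13)
2B = (56, 13).
Finally 2A + 2B:
(0, 13) + (56, 13). λ = (13 - 13)/(56 - 0) ≡ 0/56 mod 67. 56⁻¹ ≡ 6 (mod 67) since 56·6 = 336 ≡ 1, so λ ≡ 0.
  x = λ² - 0 - 56 = 0 - 56 ≡ 11; y = λ·(0 - 11) - 13 ≡ 54. → (11, 54)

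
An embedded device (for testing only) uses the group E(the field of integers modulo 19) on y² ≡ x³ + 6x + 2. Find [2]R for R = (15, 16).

tangent at (15, 16): λ = (3·15² + 6)/(2·16) ≡ 16/13. 13⁻¹ ≡ 3 (mod 19), so λ ≡ 16·3 ≡ 10.
  x = λ² - 15 - 15 = 100 - 30 ≡ 13; y = λ·(15 - 13) - 16 ≡ 4. → (13, 4)

(13, 4)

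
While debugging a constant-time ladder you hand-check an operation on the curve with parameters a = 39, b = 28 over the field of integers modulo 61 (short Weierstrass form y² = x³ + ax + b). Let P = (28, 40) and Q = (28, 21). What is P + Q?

The two points share x = 28 and their y-coordinates satisfy 40 + 21 ≡ 0 (mod 61), so they are inverses. Their sum is ∞.

O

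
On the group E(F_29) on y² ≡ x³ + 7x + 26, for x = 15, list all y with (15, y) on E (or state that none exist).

none

x³ + 7x + 26 = 3506 ≡ 26 (mod 29).
26 is a non-residue mod 29; no y exists.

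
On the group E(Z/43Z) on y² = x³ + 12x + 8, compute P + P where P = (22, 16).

(20, 11)

tangent at (22, 16): λ = (3·22² + 12)/(2·16) ≡ 2/32. 32⁻¹ ≡ 39 (mod 43), so λ ≡ 2·39 ≡ 35.
  x = λ² - 22 - 22 = 1225 - 44 ≡ 20; y = λ·(22 - 20) - 16 ≡ 11. → (20, 11)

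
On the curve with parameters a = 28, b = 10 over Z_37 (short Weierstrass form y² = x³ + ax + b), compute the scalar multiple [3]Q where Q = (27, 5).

(2, 0)

Repeated addition: build up to 3Q.
2Q: tangent at (27, 5): λ = (3·27² + 28)/(2·5) ≡ 32/10. 10⁻¹ ≡ 26 (mod 37) since 10·26 = 260 ≡ 1, so λ ≡ 32·26 ≡ 18.
  x = λ² - 27 - 27 = 324 - 54 ≡ 11; y = λ·(27 - 11) - 5 ≡ 24. → (11, 24)
3Q: (11, 24) + (27, 5). λ = (5 - 24)/(27 - 11) ≡ 18/16 mod 37. 16⁻¹ ≡ 7 (mod 37) since 16·7 = 112 ≡ 1, so λ ≡ 15.
  x = λ² - 11 - 27 = 225 - 38 ≡ 2; y = λ·(11 - 2) - 24 ≡ 0. → (2, 0)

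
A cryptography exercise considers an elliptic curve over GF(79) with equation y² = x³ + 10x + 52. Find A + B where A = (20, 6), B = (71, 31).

(55, 45)

(20, 6) + (71, 31). λ = (31 - 6)/(71 - 20) ≡ 25/51 mod 79. 51⁻¹ ≡ 31 (mod 79) since 51·31 = 1581 ≡ 1, so λ ≡ 64.
  x = λ² - 20 - 71 = 4096 - 91 ≡ 55; y = λ·(20 - 55) - 6 ≡ 45. → (55, 45)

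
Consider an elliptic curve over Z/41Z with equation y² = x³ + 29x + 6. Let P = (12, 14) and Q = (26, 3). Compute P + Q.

(12, 14) + (26, 3). λ = (3 - 14)/(26 - 12) ≡ 30/14 mod 41. 14⁻¹ ≡ 3 (mod 41), so λ ≡ 8.
  x = λ² - 12 - 26 = 64 - 38 ≡ 26; y = λ·(12 - 26) - 14 ≡ 38. → (26, 38)

(26, 38)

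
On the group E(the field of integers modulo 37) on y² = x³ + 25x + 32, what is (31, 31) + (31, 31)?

(2, 33)

tangent at (31, 31): λ = (3·31² + 25)/(2·31) ≡ 22/25. 25⁻¹ ≡ 3 (mod 37), so λ ≡ 22·3 ≡ 29.
  x = λ² - 31 - 31 = 841 - 62 ≡ 2; y = λ·(31 - 2) - 31 ≡ 33. → (2, 33)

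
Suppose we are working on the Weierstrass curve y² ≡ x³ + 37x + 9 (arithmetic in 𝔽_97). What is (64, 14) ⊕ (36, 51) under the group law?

(64, 14) + (36, 51). λ = (51 - 14)/(36 - 64) ≡ 37/69 mod 97. 69⁻¹ ≡ 45 (mod 97) since 69·45 = 3105 ≡ 1, so λ ≡ 16.
  x = λ² - 64 - 36 = 256 - 100 ≡ 59; y = λ·(64 - 59) - 14 ≡ 66. → (59, 66)

(59, 66)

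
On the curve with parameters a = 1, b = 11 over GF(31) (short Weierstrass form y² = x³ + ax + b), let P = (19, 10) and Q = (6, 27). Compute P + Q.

(19, 10) + (6, 27). λ = (27 - 10)/(6 - 19) ≡ 17/18 mod 31. 18⁻¹ ≡ 19 (mod 31), so λ ≡ 13.
  x = λ² - 19 - 6 = 169 - 25 ≡ 20; y = λ·(19 - 20) - 10 ≡ 8. → (20, 8)

(20, 8)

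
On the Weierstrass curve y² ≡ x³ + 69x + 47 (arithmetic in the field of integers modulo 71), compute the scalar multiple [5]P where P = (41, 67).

(21, 65)

Double-and-add on 5 = (101)₂. Start with P = (41, 67) for the leading 1-bit.
double: tangent at (41, 67): λ = (3·41² + 69)/(2·67) ≡ 0/63. 63⁻¹ ≡ 62 (mod 71), so λ ≡ 0·62 ≡ 0.
  x = λ² - 41 - 41 = 0 - 82 ≡ 60; y = λ·(41 - 60) - 67 ≡ 4. → (60, 4)
double: tangent at (60, 4): λ = (3·60² + 69)/(2·4) ≡ 6/8. 8⁻¹ ≡ 9 (mod 71), so λ ≡ 6·9 ≡ 54.
  x = λ² - 60 - 60 = 2916 - 120 ≡ 27; y = λ·(60 - 27) - 4 ≡ 3. → (27, 3)
add P: (27, 3) + (41, 67). λ = (67 - 3)/(41 - 27) ≡ 64/14 mod 71. 14⁻¹ ≡ 66 (mod 71), so λ ≡ 35.
  x = λ² - 27 - 41 = 1225 - 68 ≡ 21; y = λ·(27 - 21) - 3 ≡ 65. → (21, 65)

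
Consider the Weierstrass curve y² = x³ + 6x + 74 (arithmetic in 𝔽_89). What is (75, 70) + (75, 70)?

(30, 51)

tangent at (75, 70): λ = (3·75² + 6)/(2·70) ≡ 60/51. 51⁻¹ ≡ 7 (mod 89), so λ ≡ 60·7 ≡ 64.
  x = λ² - 75 - 75 = 4096 - 150 ≡ 30; y = λ·(75 - 30) - 70 ≡ 51. → (30, 51)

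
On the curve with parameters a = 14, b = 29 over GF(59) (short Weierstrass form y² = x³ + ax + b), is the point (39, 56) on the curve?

y² = 56² ≡ 9; x³ + 14x + 29 = 59894 ≡ 9 (mod 59). 9 = 9.

yes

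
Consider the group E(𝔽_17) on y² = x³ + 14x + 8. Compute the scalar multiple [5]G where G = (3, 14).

(4, 14)

Double-and-add on 5 = (101)₂. Start with G = (3, 14) for the leading 1-bit.
double: tangent at (3, 14): λ = (3·3² + 14)/(2·14) ≡ 7/11. 11⁻¹ ≡ 14 (mod 17) since 11·14 = 154 ≡ 1, so λ ≡ 7·14 ≡ 13.
  x = λ² - 3 - 3 = 169 - 6 ≡ 10; y = λ·(3 - 10) - 14 ≡ 14. → (10, 14)
double: tangent at (10, 14): λ = (3·10² + 14)/(2·14) ≡ 8/11. 11⁻¹ ≡ 14 (mod 17), so λ ≡ 8·14 ≡ 10.
  x = λ² - 10 - 10 = 100 - 20 ≡ 12; y = λ·(10 - 12) - 14 ≡ 0. → (12, 0)
add G: (12, 0) + (3, 14). λ = (14 - 0)/(3 - 12) ≡ 14/8 mod 17. 8⁻¹ ≡ 15 (mod 17), so λ ≡ 6.
  x = λ² - 12 - 3 = 36 - 15 ≡ 4; y = λ·(12 - 4) - 0 ≡ 14. → (4, 14)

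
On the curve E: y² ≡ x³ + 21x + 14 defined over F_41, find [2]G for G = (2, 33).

tangent at (2, 33): λ = (3·2² + 21)/(2·33) ≡ 33/25. 25⁻¹ ≡ 23 (mod 41) since 25·23 = 575 ≡ 1, so λ ≡ 33·23 ≡ 21.
  x = λ² - 2 - 2 = 441 - 4 ≡ 27; y = λ·(2 - 27) - 33 ≡ 16. → (27, 16)

(27, 16)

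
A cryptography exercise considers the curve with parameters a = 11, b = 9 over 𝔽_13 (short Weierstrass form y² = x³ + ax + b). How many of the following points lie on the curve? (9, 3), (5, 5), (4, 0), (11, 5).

(9, 3): 3² ≡ 9, rhs ≡ 5 → off.
(5, 5): 5² ≡ 12, rhs ≡ 7 → off.
(4, 0): 0² ≡ 0, rhs ≡ 0 → on.
(11, 5): 5² ≡ 12, rhs ≡ 5 → off.

1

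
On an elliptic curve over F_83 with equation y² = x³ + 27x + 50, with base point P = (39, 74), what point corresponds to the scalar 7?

Double-and-add on 7 = (111)₂. Start with P = (39, 74) for the leading 1-bit.
double: tangent at (39, 74): λ = (3·39² + 27)/(2·74) ≡ 25/65. 65⁻¹ ≡ 23 (mod 83), so λ ≡ 25·23 ≡ 77.
  x = λ² - 39 - 39 = 5929 - 78 ≡ 41; y = λ·(39 - 41) - 74 ≡ 21. → (41, 21)
add P: (41, 21) + (39, 74). λ = (74 - 21)/(39 - 41) ≡ 53/81 mod 83. 81⁻¹ ≡ 41 (mod 83) since 81·41 = 3321 ≡ 1, so λ ≡ 15.
  x = λ² - 41 - 39 = 225 - 80 ≡ 62; y = λ·(41 - 62) - 21 ≡ 79. → (62, 79)
double: tangent at (62, 79): λ = (3·62² + 27)/(2·79) ≡ 22/75. 75⁻¹ ≡ 31 (mod 83), so λ ≡ 22·31 ≡ 18.
  x = λ² - 62 - 62 = 324 - 124 ≡ 34; y = λ·(62 - 34) - 79 ≡ 10. → (34, 10)
add P: (34, 10) + (39, 74). λ = (74 - 10)/(39 - 34) ≡ 64/5 mod 83. 5⁻¹ ≡ 50 (mod 83), so λ ≡ 46.
  x = λ² - 34 - 39 = 2116 - 73 ≡ 51; y = λ·(34 - 51) - 10 ≡ 38. → (51, 38)

(51, 38)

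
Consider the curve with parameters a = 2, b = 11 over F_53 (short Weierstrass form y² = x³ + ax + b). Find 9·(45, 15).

O

Write P = (45, 15).
Repeated addition: build up to 9P.
2P: tangent at (45, 15): λ = (3·45² + 2)/(2·15) ≡ 35/30. 30⁻¹ ≡ 23 (mod 53) since 30·23 = 690 ≡ 1, so λ ≡ 35·23 ≡ 10.
  x = λ² - 45 - 45 = 100 - 90 ≡ 10; y = λ·(45 - 10) - 15 ≡ 17. → (10, 17)
3P: (10, 17) + (45, 15). λ = (15 - 17)/(45 - 10) ≡ 51/35 mod 53. 35⁻¹ ≡ 50 (mod 53), so λ ≡ 6.
  x = λ² - 10 - 45 = 36 - 55 ≡ 34; y = λ·(10 - 34) - 17 ≡ 51. → (34, 51)
4P: (34, 51) + (45, 15). λ = (15 - 51)/(45 - 34) ≡ 17/11 mod 53. 11⁻¹ ≡ 29 (mod 53), so λ ≡ 16.
  x = λ² - 34 - 45 = 256 - 79 ≡ 18; y = λ·(34 - 18) - 51 ≡ 46. → (18, 46)
5P: (18, 46) + (45, 15). λ = (15 - 46)/(45 - 18) ≡ 22/27 mod 53. 27⁻¹ ≡ 2 (mod 53), so λ ≡ 44.
  x = λ² - 18 - 45 = 1936 - 63 ≡ 18; y = λ·(18 - 18) - 46 ≡ 7. → (18, 7)
6P: (18, 7) + (45, 15). λ = (15 - 7)/(45 - 18) ≡ 8/27 mod 53. 27⁻¹ ≡ 2 (mod 53), so λ ≡ 16.
  x = λ² - 18 - 45 = 256 - 63 ≡ 34; y = λ·(18 - 34) - 7 ≡ 2. → (34, 2)
7P: (34, 2) + (45, 15). λ = (15 - 2)/(45 - 34) ≡ 13/11 mod 53. 11⁻¹ ≡ 29 (mod 53) since 11·29 = 319 ≡ 1, so λ ≡ 6.
  x = λ² - 34 - 45 = 36 - 79 ≡ 10; y = λ·(34 - 10) - 2 ≡ 36. → (10, 36)
8P: (10, 36) + (45, 15). λ = (15 - 36)/(45 - 10) ≡ 32/35 mod 53. 35⁻¹ ≡ 50 (mod 53), so λ ≡ 10.
  x = λ² - 10 - 45 = 100 - 55 ≡ 45; y = λ·(10 - 45) - 36 ≡ 38. → (45, 38)
9P: (45, 38) + (45, 15): same x and y₁ ≡ -y₂, so the sum is O.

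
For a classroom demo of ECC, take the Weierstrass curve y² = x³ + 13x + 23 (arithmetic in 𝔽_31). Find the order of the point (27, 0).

2

2P: (27, 0) + (27, 0): same x and y₁ ≡ -y₂, so the sum is O.
2P = O, so the order is 2.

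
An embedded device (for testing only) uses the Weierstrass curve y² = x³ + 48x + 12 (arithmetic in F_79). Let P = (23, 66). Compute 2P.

(3, 74)

tangent at (23, 66): λ = (3·23² + 48)/(2·66) ≡ 55/53. 53⁻¹ ≡ 3 (mod 79), so λ ≡ 55·3 ≡ 7.
  x = λ² - 23 - 23 = 49 - 46 ≡ 3; y = λ·(23 - 3) - 66 ≡ 74. → (3, 74)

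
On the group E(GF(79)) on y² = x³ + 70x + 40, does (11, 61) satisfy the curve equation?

y² = 61² ≡ 8; x³ + 70x + 40 = 2141 ≡ 8 (mod 79). 8 = 8.

yes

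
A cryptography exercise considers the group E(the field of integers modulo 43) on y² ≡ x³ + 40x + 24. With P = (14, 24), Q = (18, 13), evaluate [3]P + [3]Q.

(38, 0)

First 3P:
Repeated addition: build up to 3P.
2P: tangent at (14, 24): λ = (3·14² + 40)/(2·24) ≡ 26/5. 5⁻¹ ≡ 26 (mod 43), so λ ≡ 26·26 ≡ 31.
  x = λ² - 14 - 14 = 961 - 28 ≡ 30; y = λ·(14 - 30) - 24 ≡ 39. → (30, 39)
3P: (30, 39) + (14, 24). λ = (24 - 39)/(14 - 30) ≡ 28/27 mod 43. 27⁻¹ ≡ 8 (mod 43) since 27·8 = 216 ≡ 1, so λ ≡ 9.
  x = λ² - 30 - 14 = 81 - 44 ≡ 37; y = λ·(30 - 37) - 39 ≡ 27. → (37, 27)
3P = (37, 27).
Next 3Q:
Repeated addition: build up to 3Q.
2Q: tangent at (18, 13): λ = (3·18² + 40)/(2·13) ≡ 23/26. 26⁻¹ ≡ 5 (mod 43), so λ ≡ 23·5 ≡ 29.
  x = λ² - 18 - 18 = 841 - 36 ≡ 31; y = λ·(18 - 31) - 13 ≡ 40. → (31, 40)
3Q: (31, 40) + (18, 13). λ = (13 - 40)/(18 - 31) ≡ 16/30 mod 43. 30⁻¹ ≡ 33 (mod 43), so λ ≡ 12.
  x = λ² - 31 - 18 = 144 - 49 ≡ 9; y = λ·(31 - 9) - 40 ≡ 9. → (9, 9)
3Q = (9, 9).
Finally 3P + 3Q:
(37, 27) + (9, 9). λ = (9 - 27)/(9 - 37) ≡ 25/15 mod 43. 15⁻¹ ≡ 23 (mod 43) since 15·23 = 345 ≡ 1, so λ ≡ 16.
  x = λ² - 37 - 9 = 256 - 46 ≡ 38; y = λ·(37 - 38) - 27 ≡ 0. → (38, 0)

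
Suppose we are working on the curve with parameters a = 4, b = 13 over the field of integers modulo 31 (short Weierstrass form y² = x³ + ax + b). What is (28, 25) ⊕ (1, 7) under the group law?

(28, 25) + (1, 7). λ = (7 - 25)/(1 - 28) ≡ 13/4 mod 31. 4⁻¹ ≡ 8 (mod 31), so λ ≡ 11.
  x = λ² - 28 - 1 = 121 - 29 ≡ 30; y = λ·(28 - 30) - 25 ≡ 15. → (30, 15)

(30, 15)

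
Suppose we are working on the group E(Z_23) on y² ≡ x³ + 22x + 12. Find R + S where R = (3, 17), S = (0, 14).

(21, 11)

(3, 17) + (0, 14). λ = (14 - 17)/(0 - 3) ≡ 20/20 mod 23. 20⁻¹ ≡ 15 (mod 23) since 20·15 = 300 ≡ 1, so λ ≡ 1.
  x = λ² - 3 - 0 = 1 - 3 ≡ 21; y = λ·(3 - 21) - 17 ≡ 11. → (21, 11)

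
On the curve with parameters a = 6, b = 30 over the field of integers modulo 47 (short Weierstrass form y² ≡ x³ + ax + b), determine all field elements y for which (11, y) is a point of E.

x³ + 6x + 30 = 1427 ≡ 17 (mod 47).
Square roots of 17 mod 47: 8 and 39 (since 8² = 64 ≡ 17).

8, 39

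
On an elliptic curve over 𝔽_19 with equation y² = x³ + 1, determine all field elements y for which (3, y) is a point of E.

x³ + 0x + 1 = 28 ≡ 9 (mod 19).
Square roots of 9 mod 19: 3 and 16 (since 3² = 9 ≡ 9).

3, 16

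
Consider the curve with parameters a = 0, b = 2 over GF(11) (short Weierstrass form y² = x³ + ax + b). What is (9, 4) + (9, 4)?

tangent at (9, 4): λ = (3·9² + 0)/(2·4) ≡ 1/8. 8⁻¹ ≡ 7 (mod 11), so λ ≡ 1·7 ≡ 7.
  x = λ² - 9 - 9 = 49 - 18 ≡ 9; y = λ·(9 - 9) - 4 ≡ 7. → (9, 7)

(9, 7)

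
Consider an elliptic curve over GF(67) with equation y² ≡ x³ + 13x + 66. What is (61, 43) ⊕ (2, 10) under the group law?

(43, 0)

(61, 43) + (2, 10). λ = (10 - 43)/(2 - 61) ≡ 34/8 mod 67. 8⁻¹ ≡ 42 (mod 67), so λ ≡ 21.
  x = λ² - 61 - 2 = 441 - 63 ≡ 43; y = λ·(61 - 43) - 43 ≡ 0. → (43, 0)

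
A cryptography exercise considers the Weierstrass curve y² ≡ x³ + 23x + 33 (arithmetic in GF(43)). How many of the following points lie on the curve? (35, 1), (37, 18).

(35, 1): 1² ≡ 1, rhs ≡ 25 → off.
(37, 18): 18² ≡ 23, rhs ≡ 23 → on.

1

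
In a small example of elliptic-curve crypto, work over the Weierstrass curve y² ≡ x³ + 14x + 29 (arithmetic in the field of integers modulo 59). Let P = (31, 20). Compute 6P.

(48, 45)

Repeated addition: build up to 6P.
2P: tangent at (31, 20): λ = (3·31² + 14)/(2·20) ≡ 6/40. 40⁻¹ ≡ 31 (mod 59) since 40·31 = 1240 ≡ 1, so λ ≡ 6·31 ≡ 9.
  x = λ² - 31 - 31 = 81 - 62 ≡ 19; y = λ·(31 - 19) - 20 ≡ 29. → (19, 29)
3P: (19, 29) + (31, 20). λ = (20 - 29)/(31 - 19) ≡ 50/12 mod 59. 12⁻¹ ≡ 5 (mod 59), so λ ≡ 14.
  x = λ² - 19 - 31 = 196 - 50 ≡ 28; y = λ·(19 - 28) - 29 ≡ 22. → (28, 22)
4P: (28, 22) + (31, 20). λ = (20 - 22)/(31 - 28) ≡ 57/3 mod 59. 3⁻¹ ≡ 20 (mod 59), so λ ≡ 19.
  x = λ² - 28 - 31 = 361 - 59 ≡ 7; y = λ·(28 - 7) - 22 ≡ 23. → (7, 23)
5P: (7, 23) + (31, 20). λ = (20 - 23)/(31 - 7) ≡ 56/24 mod 59. 24⁻¹ ≡ 32 (mod 59), so λ ≡ 22.
  x = λ² - 7 - 31 = 484 - 38 ≡ 33; y = λ·(7 - 33) - 23 ≡ 54. → (33, 54)
6P: (33, 54) + (31, 20). λ = (20 - 54)/(31 - 33) ≡ 25/57 mod 59. 57⁻¹ ≡ 29 (mod 59), so λ ≡ 17.
  x = λ² - 33 - 31 = 289 - 64 ≡ 48; y = λ·(33 - 48) - 54 ≡ 45. → (48, 45)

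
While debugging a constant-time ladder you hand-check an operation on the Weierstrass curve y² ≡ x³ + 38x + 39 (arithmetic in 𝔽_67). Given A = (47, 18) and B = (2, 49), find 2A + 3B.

(40, 57)

First 2A:
Repeated addition: build up to 2A.
2A: tangent at (47, 18): λ = (3·47² + 38)/(2·18) ≡ 32/36. 36⁻¹ ≡ 54 (mod 67), so λ ≡ 32·54 ≡ 53.
  x = λ² - 47 - 47 = 2809 - 94 ≡ 35; y = λ·(47 - 35) - 18 ≡ 15. → (35, 15)
2A = (35, 15).
Next 3B:
Repeated addition: build up to 3B.
2B: tangent at (2, 49): λ = (3·2² + 38)/(2·49) ≡ 50/31. 31⁻¹ ≡ 13 (mod 67), so λ ≡ 50·13 ≡ 47.
  x = λ² - 2 - 2 = 2209 - 4 ≡ 61; y = λ·(2 - 61) - 49 ≡ 59. → (61, 59)
3B: (61, 59) + (2, 49). λ = (49 - 59)/(2 - 61) ≡ 57/8 mod 67. 8⁻¹ ≡ 42 (mod 67), so λ ≡ 49.
  x = λ² - 61 - 2 = 2401 - 63 ≡ 60; y = λ·(61 - 60) - 59 ≡ 57. → (60, 57)
3B = (60, 57).
Finally 2A + 3B:
(35, 15) + (60, 57). λ = (57 - 15)/(60 - 35) ≡ 42/25 mod 67. 25⁻¹ ≡ 59 (mod 67), so λ ≡ 66.
  x = λ² - 35 - 60 = 4356 - 95 ≡ 40; y = λ·(35 - 40) - 15 ≡ 57. → (40, 57)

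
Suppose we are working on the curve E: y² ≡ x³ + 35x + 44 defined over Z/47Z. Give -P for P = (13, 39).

-(13, 39) = (13, -39 mod 47) = (13, 8).

(13, 8)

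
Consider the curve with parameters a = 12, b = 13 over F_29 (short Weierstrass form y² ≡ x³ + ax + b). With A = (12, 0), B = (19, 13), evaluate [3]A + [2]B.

First 3A:
Repeated addition: build up to 3A.
2A: (12, 0) + (12, 0): same x and y₁ ≡ -y₂, so the sum is O.
3A: O + (12, 0) = (12, 0) (identity).
3A = (12, 0).
Next 2B:
Repeated addition: build up to 2B.
2B: tangent at (19, 13): λ = (3·19² + 12)/(2·13) ≡ 22/26. 26⁻¹ ≡ 19 (mod 29), so λ ≡ 22·19 ≡ 12.
  x = λ² - 19 - 19 = 144 - 38 ≡ 19; y = λ·(19 - 19) - 13 ≡ 16. → (19, 16)
2B = (19, 16).
Finally 3A + 2B:
(12, 0) + (19, 16). λ = (16 - 0)/(19 - 12) ≡ 16/7 mod 29. 7⁻¹ ≡ 25 (mod 29), so λ ≡ 23.
  x = λ² - 12 - 19 = 529 - 31 ≡ 5; y = λ·(12 - 5) - 0 ≡ 16. → (5, 16)

(5, 16)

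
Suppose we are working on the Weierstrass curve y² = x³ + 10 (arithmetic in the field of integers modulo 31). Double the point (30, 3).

tangent at (30, 3): λ = (3·30² + 0)/(2·3) ≡ 3/6. 6⁻¹ ≡ 26 (mod 31), so λ ≡ 3·26 ≡ 16.
  x = λ² - 30 - 30 = 256 - 60 ≡ 10; y = λ·(30 - 10) - 3 ≡ 7. → (10, 7)

(10, 7)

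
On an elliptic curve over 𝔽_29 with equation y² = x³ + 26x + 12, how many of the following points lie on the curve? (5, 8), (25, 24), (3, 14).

(5, 8): 8² ≡ 6, rhs ≡ 6 → on.
(25, 24): 24² ≡ 25, rhs ≡ 18 → off.
(3, 14): 14² ≡ 22, rhs ≡ 1 → off.

1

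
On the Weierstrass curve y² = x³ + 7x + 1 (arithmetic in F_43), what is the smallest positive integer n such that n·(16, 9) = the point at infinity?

4

2P: tangent at (16, 9): λ = (3·16² + 7)/(2·9) ≡ 1/18. 18⁻¹ ≡ 12 (mod 43) since 18·12 = 216 ≡ 1, so λ ≡ 1·12 ≡ 12.
  x = λ² - 16 - 16 = 144 - 32 ≡ 26; y = λ·(16 - 26) - 9 ≡ 0. → (26, 0)
3P: (26, 0) + (16, 9). λ = (9 - 0)/(16 - 26) ≡ 9/33 mod 43. 33⁻¹ ≡ 30 (mod 43), so λ ≡ 12.
  x = λ² - 26 - 16 = 144 - 42 ≡ 16; y = λ·(26 - 16) - 0 ≡ 34. → (16, 34)
4P: (16, 34) + (16, 9): same x and y₁ ≡ -y₂, so the sum is the point at infinity.
4P = the point at infinity, so the order is 4.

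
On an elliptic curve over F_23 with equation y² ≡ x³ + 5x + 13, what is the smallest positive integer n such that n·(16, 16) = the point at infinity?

2P: tangent at (16, 16): λ = (3·16² + 5)/(2·16) ≡ 14/9. 9⁻¹ ≡ 18 (mod 23), so λ ≡ 14·18 ≡ 22.
  x = λ² - 16 - 16 = 484 - 32 ≡ 15; y = λ·(16 - 15) - 16 ≡ 6. → (15, 6)
3P: (15, 6) + (16, 16). λ = (16 - 6)/(16 - 15) ≡ 10/1 mod 23. 1⁻¹ ≡ 1 (mod 23) since 1·1 = 1 ≡ 1, so λ ≡ 10.
  x = λ² - 15 - 16 = 100 - 31 ≡ 0; y = λ·(15 - 0) - 6 ≡ 6. → (0, 6)
4P: (0, 6) + (16, 16). λ = (16 - 6)/(16 - 0) ≡ 10/16 mod 23. 16⁻¹ ≡ 13 (mod 23), so λ ≡ 15.
  x = λ² - 0 - 16 = 225 - 16 ≡ 2; y = λ·(0 - 2) - 6 ≡ 10. → (2, 10)
5P: (2, 10) + (16, 16). λ = (16 - 10)/(16 - 2) ≡ 6/14 mod 23. 14⁻¹ ≡ 5 (mod 23), so λ ≡ 7.
  x = λ² - 2 - 16 = 49 - 18 ≡ 8; y = λ·(2 - 8) - 10 ≡ 17. → (8, 17)
6P: (8, 17) + (16, 16). λ = (16 - 17)/(16 - 8) ≡ 22/8 mod 23. 8⁻¹ ≡ 3 (mod 23), so λ ≡ 20.
  x = λ² - 8 - 16 = 400 - 24 ≡ 8; y = λ·(8 - 8) - 17 ≡ 6. → (8, 6)
7P: (8, 6) + (16, 16). λ = (16 - 6)/(16 - 8) ≡ 10/8 mod 23. 8⁻¹ ≡ 3 (mod 23) since 8·3 = 24 ≡ 1, so λ ≡ 7.
  x = λ² - 8 - 16 = 49 - 24 ≡ 2; y = λ·(8 - 2) - 6 ≡ 13. → (2, 13)
8P: (2, 13) + (16, 16). λ = (16 - 13)/(16 - 2) ≡ 3/14 mod 23. 14⁻¹ ≡ 5 (mod 23) since 14·5 = 70 ≡ 1, so λ ≡ 15.
  x = λ² - 2 - 16 = 225 - 18 ≡ 0; y = λ·(2 - 0) - 13 ≡ 17. → (0, 17)
9P: (0, 17) + (16, 16). λ = (16 - 17)/(16 - 0) ≡ 22/16 mod 23. 16⁻¹ ≡ 13 (mod 23), so λ ≡ 10.
  x = λ² - 0 - 16 = 100 - 16 ≡ 15; y = λ·(0 - 15) - 17 ≡ 17. → (15, 17)
10P: (15, 17) + (16, 16). λ = (16 - 17)/(16 - 15) ≡ 22/1 mod 23. 1⁻¹ ≡ 1 (mod 23), so λ ≡ 22.
  x = λ² - 15 - 16 = 484 - 31 ≡ 16; y = λ·(15 - 16) - 17 ≡ 7. → (16, 7)
11P: (16, 7) + (16, 16): same x and y₁ ≡ -y₂, so the sum is the point at infinity.
11P = the point at infinity, so the order is 11.

11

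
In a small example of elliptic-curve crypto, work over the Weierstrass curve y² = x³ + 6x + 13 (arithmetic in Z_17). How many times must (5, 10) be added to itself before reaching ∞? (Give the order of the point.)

3

2P: tangent at (5, 10): λ = (3·5² + 6)/(2·10) ≡ 13/3. 3⁻¹ ≡ 6 (mod 17) since 3·6 = 18 ≡ 1, so λ ≡ 13·6 ≡ 10.
  x = λ² - 5 - 5 = 100 - 10 ≡ 5; y = λ·(5 - 5) - 10 ≡ 7. → (5, 7)
3P: (5, 7) + (5, 10): same x and y₁ ≡ -y₂, so the sum is ∞.
3P = ∞, so the order is 3.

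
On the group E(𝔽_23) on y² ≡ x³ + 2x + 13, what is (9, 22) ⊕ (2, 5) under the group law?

(9, 22) + (2, 5). λ = (5 - 22)/(2 - 9) ≡ 6/16 mod 23. 16⁻¹ ≡ 13 (mod 23), so λ ≡ 9.
  x = λ² - 9 - 2 = 81 - 11 ≡ 1; y = λ·(9 - 1) - 22 ≡ 4. → (1, 4)

(1, 4)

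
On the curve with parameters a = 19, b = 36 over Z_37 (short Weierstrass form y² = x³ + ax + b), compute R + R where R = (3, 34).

tangent at (3, 34): λ = (3·3² + 19)/(2·34) ≡ 9/31. 31⁻¹ ≡ 6 (mod 37) since 31·6 = 186 ≡ 1, so λ ≡ 9·6 ≡ 17.
  x = λ² - 3 - 3 = 289 - 6 ≡ 24; y = λ·(3 - 24) - 34 ≡ 16. → (24, 16)

(24, 16)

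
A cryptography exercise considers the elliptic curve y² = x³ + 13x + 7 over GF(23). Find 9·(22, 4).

Write P = (22, 4).
Double-and-add on 9 = (1001)₂. Start with P = (22, 4) for the leading 1-bit.
double: tangent at (22, 4): λ = (3·22² + 13)/(2·4) ≡ 16/8. 8⁻¹ ≡ 3 (mod 23) since 8·3 = 24 ≡ 1, so λ ≡ 16·3 ≡ 2.
  x = λ² - 22 - 22 = 4 - 44 ≡ 6; y = λ·(22 - 6) - 4 ≡ 5. → (6, 5)
double: tangent at (6, 5): λ = (3·6² + 13)/(2·5) ≡ 6/10. 10⁻¹ ≡ 7 (mod 23), so λ ≡ 6·7 ≡ 19.
  x = λ² - 6 - 6 = 361 - 12 ≡ 4; y = λ·(6 - 4) - 5 ≡ 10. → (4, 10)
double: tangent at (4, 10): λ = (3·4² + 13)/(2·10) ≡ 15/20. 20⁻¹ ≡ 15 (mod 23), so λ ≡ 15·15 ≡ 18.
  x = λ² - 4 - 4 = 324 - 8 ≡ 17; y = λ·(4 - 17) - 10 ≡ 9. → (17, 9)
add P: (17, 9) + (22, 4). λ = (4 - 9)/(22 - 17) ≡ 18/5 mod 23. 5⁻¹ ≡ 14 (mod 23) since 5·14 = 70 ≡ 1, so λ ≡ 22.
  x = λ² - 17 - 22 = 484 - 39 ≡ 8; y = λ·(17 - 8) - 9 ≡ 5. → (8, 5)

(8, 5)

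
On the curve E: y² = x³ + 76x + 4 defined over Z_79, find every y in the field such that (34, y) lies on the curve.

x³ + 76x + 4 = 41892 ≡ 22 (mod 79).
Square roots of 22 mod 79: 38 and 41 (since 38² = 1444 ≡ 22).

38, 41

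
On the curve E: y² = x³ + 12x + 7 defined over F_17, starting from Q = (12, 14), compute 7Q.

Double-and-add on 7 = (111)₂. Start with Q = (12, 14) for the leading 1-bit.
double: tangent at (12, 14): λ = (3·12² + 12)/(2·14) ≡ 2/11. 11⁻¹ ≡ 14 (mod 17) since 11·14 = 154 ≡ 1, so λ ≡ 2·14 ≡ 11.
  x = λ² - 12 - 12 = 121 - 24 ≡ 12; y = λ·(12 - 12) - 14 ≡ 3. → (12, 3)
add Q: (12, 3) + (12, 14): same x and y₁ ≡ -y₂, so the sum is 𝒪.
double: 𝒪 + 𝒪 = 𝒪 (identity).
add Q: 𝒪 + (12, 14) = (12, 14) (identity).

(12, 14)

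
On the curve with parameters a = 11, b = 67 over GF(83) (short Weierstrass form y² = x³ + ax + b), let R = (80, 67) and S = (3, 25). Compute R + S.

(80, 67) + (3, 25). λ = (25 - 67)/(3 - 80) ≡ 41/6 mod 83. 6⁻¹ ≡ 14 (mod 83), so λ ≡ 76.
  x = λ² - 80 - 3 = 5776 - 83 ≡ 49; y = λ·(80 - 49) - 67 ≡ 48. → (49, 48)

(49, 48)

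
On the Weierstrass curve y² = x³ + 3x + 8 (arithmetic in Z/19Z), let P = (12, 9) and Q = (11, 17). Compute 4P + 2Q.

First 4P:
Repeated addition: build up to 4P.
2P: tangent at (12, 9): λ = (3·12² + 3)/(2·9) ≡ 17/18. 18⁻¹ ≡ 18 (mod 19) since 18·18 = 324 ≡ 1, so λ ≡ 17·18 ≡ 2.
  x = λ² - 12 - 12 = 4 - 24 ≡ 18; y = λ·(12 - 18) - 9 ≡ 17. → (18, 17)
3P: (18, 17) + (12, 9). λ = (9 - 17)/(12 - 18) ≡ 11/13 mod 19. 13⁻¹ ≡ 3 (mod 19) since 13·3 = 39 ≡ 1, so λ ≡ 14.
  x = λ² - 18 - 12 = 196 - 30 ≡ 14; y = λ·(18 - 14) - 17 ≡ 1. → (14, 1)
4P: (14, 1) + (12, 9). λ = (9 - 1)/(12 - 14) ≡ 8/17 mod 19. 17⁻¹ ≡ 9 (mod 19) since 17·9 = 153 ≡ 1, so λ ≡ 15.
  x = λ² - 14 - 12 = 225 - 26 ≡ 9; y = λ·(14 - 9) - 1 ≡ 17. → (9, 17)
4P = (9, 17).
Next 2Q:
Repeated addition: build up to 2Q.
2Q: tangent at (11, 17): λ = (3·11² + 3)/(2·17) ≡ 5/15. 15⁻¹ ≡ 14 (mod 19), so λ ≡ 5·14 ≡ 13.
  x = λ² - 11 - 11 = 169 - 22 ≡ 14; y = λ·(11 - 14) - 17 ≡ 1. → (14, 1)
2Q = (14, 1).
Finally 4P + 2Q:
(9, 17) + (14, 1). λ = (1 - 17)/(14 - 9) ≡ 3/5 mod 19. 5⁻¹ ≡ 4 (mod 19), so λ ≡ 12.
  x = λ² - 9 - 14 = 144 - 23 ≡ 7; y = λ·(9 - 7) - 17 ≡ 7. → (7, 7)

(7, 7)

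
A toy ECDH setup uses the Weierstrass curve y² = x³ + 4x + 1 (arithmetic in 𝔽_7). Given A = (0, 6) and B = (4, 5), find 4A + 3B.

(4, 5)

First 4A:
Repeated addition: build up to 4A.
2A: tangent at (0, 6): λ = (3·0² + 4)/(2·6) ≡ 4/5. 5⁻¹ ≡ 3 (mod 7) since 5·3 = 15 ≡ 1, so λ ≡ 4·3 ≡ 5.
  x = λ² - 0 - 0 = 25 - 0 ≡ 4; y = λ·(0 - 4) - 6 ≡ 2. → (4, 2)
3A: (4, 2) + (0, 6). λ = (6 - 2)/(0 - 4) ≡ 4/3 mod 7. 3⁻¹ ≡ 5 (mod 7), so λ ≡ 6.
  x = λ² - 4 - 0 = 36 - 4 ≡ 4; y = λ·(4 - 4) - 2 ≡ 5. → (4, 5)
4A: (4, 5) + (0, 6). λ = (6 - 5)/(0 - 4) ≡ 1/3 mod 7. 3⁻¹ ≡ 5 (mod 7) since 3·5 = 15 ≡ 1, so λ ≡ 5.
  x = λ² - 4 - 0 = 25 - 4 ≡ 0; y = λ·(4 - 0) - 5 ≡ 1. → (0, 1)
4A = (0, 1).
Next 3B:
Repeated addition: build up to 3B.
2B: tangent at (4, 5): λ = (3·4² + 4)/(2·5) ≡ 3/3. 3⁻¹ ≡ 5 (mod 7) since 3·5 = 15 ≡ 1, so λ ≡ 3·5 ≡ 1.
  x = λ² - 4 - 4 = 1 - 8 ≡ 0; y = λ·(4 - 0) - 5 ≡ 6. → (0, 6)
3B: (0, 6) + (4, 5). λ = (5 - 6)/(4 - 0) ≡ 6/4 mod 7. 4⁻¹ ≡ 2 (mod 7), so λ ≡ 5.
  x = λ² - 0 - 4 = 25 - 4 ≡ 0; y = λ·(0 - 0) - 6 ≡ 1. → (0, 1)
3B = (0, 1).
Finally 4A + 3B:
tangent at (0, 1): λ = (3·0² + 4)/(2·1) ≡ 4/2. 2⁻¹ ≡ 4 (mod 7), so λ ≡ 4·4 ≡ 2.
  x = λ² - 0 - 0 = 4 - 0 ≡ 4; y = λ·(0 - 4) - 1 ≡ 5. → (4, 5)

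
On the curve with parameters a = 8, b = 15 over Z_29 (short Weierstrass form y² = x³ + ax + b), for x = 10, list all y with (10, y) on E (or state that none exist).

14, 15

x³ + 8x + 15 = 1095 ≡ 22 (mod 29).
Square roots of 22 mod 29: 14 and 15 (since 14² = 196 ≡ 22).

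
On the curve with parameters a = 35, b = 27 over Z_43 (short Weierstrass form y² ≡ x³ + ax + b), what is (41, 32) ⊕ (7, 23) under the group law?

(39, 9)

(41, 32) + (7, 23). λ = (23 - 32)/(7 - 41) ≡ 34/9 mod 43. 9⁻¹ ≡ 24 (mod 43), so λ ≡ 42.
  x = λ² - 41 - 7 = 1764 - 48 ≡ 39; y = λ·(41 - 39) - 32 ≡ 9. → (39, 9)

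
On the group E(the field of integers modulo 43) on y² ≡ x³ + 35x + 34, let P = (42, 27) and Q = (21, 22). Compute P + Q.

(42, 27) + (21, 22). λ = (22 - 27)/(21 - 42) ≡ 38/22 mod 43. 22⁻¹ ≡ 2 (mod 43), so λ ≡ 33.
  x = λ² - 42 - 21 = 1089 - 63 ≡ 37; y = λ·(42 - 37) - 27 ≡ 9. → (37, 9)

(37, 9)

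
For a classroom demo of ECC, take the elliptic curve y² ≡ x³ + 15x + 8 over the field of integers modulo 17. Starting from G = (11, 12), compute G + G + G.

(6, 12)

Repeated addition: build up to 3G.
2G: tangent at (11, 12): λ = (3·11² + 15)/(2·12) ≡ 4/7. 7⁻¹ ≡ 5 (mod 17), so λ ≡ 4·5 ≡ 3.
  x = λ² - 11 - 11 = 9 - 22 ≡ 4; y = λ·(11 - 4) - 12 ≡ 9. → (4, 9)
3G: (4, 9) + (11, 12). λ = (12 - 9)/(11 - 4) ≡ 3/7 mod 17. 7⁻¹ ≡ 5 (mod 17) since 7·5 = 35 ≡ 1, so λ ≡ 15.
  x = λ² - 4 - 11 = 225 - 15 ≡ 6; y = λ·(4 - 6) - 9 ≡ 12. → (6, 12)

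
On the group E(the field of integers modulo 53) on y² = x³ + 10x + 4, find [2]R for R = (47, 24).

(22, 22)

tangent at (47, 24): λ = (3·47² + 10)/(2·24) ≡ 12/48. 48⁻¹ ≡ 21 (mod 53) since 48·21 = 1008 ≡ 1, so λ ≡ 12·21 ≡ 40.
  x = λ² - 47 - 47 = 1600 - 94 ≡ 22; y = λ·(47 - 22) - 24 ≡ 22. → (22, 22)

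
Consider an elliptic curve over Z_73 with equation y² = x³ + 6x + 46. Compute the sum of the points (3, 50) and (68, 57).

(29, 64)

(3, 50) + (68, 57). λ = (57 - 50)/(68 - 3) ≡ 7/65 mod 73. 65⁻¹ ≡ 9 (mod 73), so λ ≡ 63.
  x = λ² - 3 - 68 = 3969 - 71 ≡ 29; y = λ·(3 - 29) - 50 ≡ 64. → (29, 64)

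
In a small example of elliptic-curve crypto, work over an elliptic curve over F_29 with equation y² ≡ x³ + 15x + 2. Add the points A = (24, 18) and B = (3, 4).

(25, 20)

(24, 18) + (3, 4). λ = (4 - 18)/(3 - 24) ≡ 15/8 mod 29. 8⁻¹ ≡ 11 (mod 29) since 8·11 = 88 ≡ 1, so λ ≡ 20.
  x = λ² - 24 - 3 = 400 - 27 ≡ 25; y = λ·(24 - 25) - 18 ≡ 20. → (25, 20)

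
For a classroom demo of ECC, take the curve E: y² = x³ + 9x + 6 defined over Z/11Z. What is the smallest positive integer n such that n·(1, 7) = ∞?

10

2P: tangent at (1, 7): λ = (3·1² + 9)/(2·7) ≡ 1/3. 3⁻¹ ≡ 4 (mod 11) since 3·4 = 12 ≡ 1, so λ ≡ 1·4 ≡ 4.
  x = λ² - 1 - 1 = 16 - 2 ≡ 3; y = λ·(1 - 3) - 7 ≡ 7. → (3, 7)
3P: (3, 7) + (1, 7). λ = (7 - 7)/(1 - 3) ≡ 0/9 mod 11. 9⁻¹ ≡ 5 (mod 11) since 9·5 = 45 ≡ 1, so λ ≡ 0.
  x = λ² - 3 - 1 = 0 - 4 ≡ 7; y = λ·(3 - 7) - 7 ≡ 4. → (7, 4)
4P: (7, 4) + (1, 7). λ = (7 - 4)/(1 - 7) ≡ 3/5 mod 11. 5⁻¹ ≡ 9 (mod 11), so λ ≡ 5.
  x = λ² - 7 - 1 = 25 - 8 ≡ 6; y = λ·(7 - 6) - 4 ≡ 1. → (6, 1)
5P: (6, 1) + (1, 7). λ = (7 - 1)/(1 - 6) ≡ 6/6 mod 11. 6⁻¹ ≡ 2 (mod 11) since 6·2 = 12 ≡ 1, so λ ≡ 1.
  x = λ² - 6 - 1 = 1 - 7 ≡ 5; y = λ·(6 - 5) - 1 ≡ 0. → (5, 0)
6P: (5, 0) + (1, 7). λ = (7 - 0)/(1 - 5) ≡ 7/7 mod 11. 7⁻¹ ≡ 8 (mod 11), so λ ≡ 1.
  x = λ² - 5 - 1 = 1 - 6 ≡ 6; y = λ·(5 - 6) - 0 ≡ 10. → (6, 10)
7P: (6, 10) + (1, 7). λ = (7 - 10)/(1 - 6) ≡ 8/6 mod 11. 6⁻¹ ≡ 2 (mod 11), so λ ≡ 5.
  x = λ² - 6 - 1 = 25 - 7 ≡ 7; y = λ·(6 - 7) - 10 ≡ 7. → (7, 7)
8P: (7, 7) + (1, 7). λ = (7 - 7)/(1 - 7) ≡ 0/5 mod 11. 5⁻¹ ≡ 9 (mod 11) since 5·9 = 45 ≡ 1, so λ ≡ 0.
  x = λ² - 7 - 1 = 0 - 8 ≡ 3; y = λ·(7 - 3) - 7 ≡ 4. → (3, 4)
9P: (3, 4) + (1, 7). λ = (7 - 4)/(1 - 3) ≡ 3/9 mod 11. 9⁻¹ ≡ 5 (mod 11), so λ ≡ 4.
  x = λ² - 3 - 1 = 16 - 4 ≡ 1; y = λ·(3 - 1) - 4 ≡ 4. → (1, 4)
10P: (1, 4) + (1, 7): same x and y₁ ≡ -y₂, so the sum is ∞.
10P = ∞, so the order is 10.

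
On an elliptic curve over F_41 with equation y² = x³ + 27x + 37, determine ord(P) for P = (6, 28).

10

2P: tangent at (6, 28): λ = (3·6² + 27)/(2·28) ≡ 12/15. 15⁻¹ ≡ 11 (mod 41), so λ ≡ 12·11 ≡ 9.
  x = λ² - 6 - 6 = 81 - 12 ≡ 28; y = λ·(6 - 28) - 28 ≡ 20. → (28, 20)
3P: (28, 20) + (6, 28). λ = (28 - 20)/(6 - 28) ≡ 8/19 mod 41. 19⁻¹ ≡ 13 (mod 41), so λ ≡ 22.
  x = λ² - 28 - 6 = 484 - 34 ≡ 40; y = λ·(28 - 40) - 20 ≡ 3. → (40, 3)
4P: (40, 3) + (6, 28). λ = (28 - 3)/(6 - 40) ≡ 25/7 mod 41. 7⁻¹ ≡ 6 (mod 41) since 7·6 = 42 ≡ 1, so λ ≡ 27.
  x = λ² - 40 - 6 = 729 - 46 ≡ 27; y = λ·(40 - 27) - 3 ≡ 20. → (27, 20)
5P: (27, 20) + (6, 28). λ = (28 - 20)/(6 - 27) ≡ 8/20 mod 41. 20⁻¹ ≡ 39 (mod 41), so λ ≡ 25.
  x = λ² - 27 - 6 = 625 - 33 ≡ 18; y = λ·(27 - 18) - 20 ≡ 0. → (18, 0)
6P: (18, 0) + (6, 28). λ = (28 - 0)/(6 - 18) ≡ 28/29 mod 41. 29⁻¹ ≡ 17 (mod 41), so λ ≡ 25.
  x = λ² - 18 - 6 = 625 - 24 ≡ 27; y = λ·(18 - 27) - 0 ≡ 21. → (27, 21)
7P: (27, 21) + (6, 28). λ = (28 - 21)/(6 - 27) ≡ 7/20 mod 41. 20⁻¹ ≡ 39 (mod 41) since 20·39 = 780 ≡ 1, so λ ≡ 27.
  x = λ² - 27 - 6 = 729 - 33 ≡ 40; y = λ·(27 - 40) - 21 ≡ 38. → (40, 38)
8P: (40, 38) + (6, 28). λ = (28 - 38)/(6 - 40) ≡ 31/7 mod 41. 7⁻¹ ≡ 6 (mod 41), so λ ≡ 22.
  x = λ² - 40 - 6 = 484 - 46 ≡ 28; y = λ·(40 - 28) - 38 ≡ 21. → (28, 21)
9P: (28, 21) + (6, 28). λ = (28 - 21)/(6 - 28) ≡ 7/19 mod 41. 19⁻¹ ≡ 13 (mod 41) since 19·13 = 247 ≡ 1, so λ ≡ 9.
  x = λ² - 28 - 6 = 81 - 34 ≡ 6; y = λ·(28 - 6) - 21 ≡ 13. → (6, 13)
10P: (6, 13) + (6, 28): same x and y₁ ≡ -y₂, so the sum is the point at infinity.
10P = the point at infinity, so the order is 10.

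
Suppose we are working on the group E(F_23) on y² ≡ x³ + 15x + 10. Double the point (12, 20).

tangent at (12, 20): λ = (3·12² + 15)/(2·20) ≡ 10/17. 17⁻¹ ≡ 19 (mod 23) since 17·19 = 323 ≡ 1, so λ ≡ 10·19 ≡ 6.
  x = λ² - 12 - 12 = 36 - 24 ≡ 12; y = λ·(12 - 12) - 20 ≡ 3. → (12, 3)

(12, 3)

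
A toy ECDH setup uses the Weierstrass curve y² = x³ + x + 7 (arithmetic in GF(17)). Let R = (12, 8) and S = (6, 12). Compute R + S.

(7, 0)

(12, 8) + (6, 12). λ = (12 - 8)/(6 - 12) ≡ 4/11 mod 17. 11⁻¹ ≡ 14 (mod 17) since 11·14 = 154 ≡ 1, so λ ≡ 5.
  x = λ² - 12 - 6 = 25 - 18 ≡ 7; y = λ·(12 - 7) - 8 ≡ 0. → (7, 0)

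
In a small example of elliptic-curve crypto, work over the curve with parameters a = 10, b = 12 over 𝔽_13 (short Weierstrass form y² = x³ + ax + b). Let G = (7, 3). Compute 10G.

(11, 7)

Double-and-add on 10 = (1010)₂. Start with G = (7, 3) for the leading 1-bit.
double: tangent at (7, 3): λ = (3·7² + 10)/(2·3) ≡ 1/6. 6⁻¹ ≡ 11 (mod 13) since 6·11 = 66 ≡ 1, so λ ≡ 1·11 ≡ 11.
  x = λ² - 7 - 7 = 121 - 14 ≡ 3; y = λ·(7 - 3) - 3 ≡ 2. → (3, 2)
double: tangent at (3, 2): λ = (3·3² + 10)/(2·2) ≡ 11/4. 4⁻¹ ≡ 10 (mod 13), so λ ≡ 11·10 ≡ 6.
  x = λ² - 3 - 3 = 36 - 6 ≡ 4; y = λ·(3 - 4) - 2 ≡ 5. → (4, 5)
add G: (4, 5) + (7, 3). λ = (3 - 5)/(7 - 4) ≡ 11/3 mod 13. 3⁻¹ ≡ 9 (mod 13) since 3·9 = 27 ≡ 1, so λ ≡ 8.
  x = λ² - 4 - 7 = 64 - 11 ≡ 1; y = λ·(4 - 1) - 5 ≡ 6. → (1, 6)
double: tangent at (1, 6): λ = (3·1² + 10)/(2·6) ≡ 0/12. 12⁻¹ ≡ 12 (mod 13) since 12·12 = 144 ≡ 1, so λ ≡ 0·12 ≡ 0.
  x = λ² - 1 - 1 = 0 - 2 ≡ 11; y = λ·(1 - 11) - 6 ≡ 7. → (11, 7)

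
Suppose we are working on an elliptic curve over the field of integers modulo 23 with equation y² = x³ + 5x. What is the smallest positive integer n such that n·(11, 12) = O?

2P: tangent at (11, 12): λ = (3·11² + 5)/(2·12) ≡ 0/1. 1⁻¹ ≡ 1 (mod 23), so λ ≡ 0·1 ≡ 0.
  x = λ² - 11 - 11 = 0 - 22 ≡ 1; y = λ·(11 - 1) - 12 ≡ 11. → (1, 11)
3P: (1, 11) + (11, 12). λ = (12 - 11)/(11 - 1) ≡ 1/10 mod 23. 10⁻¹ ≡ 7 (mod 23) since 10·7 = 70 ≡ 1, so λ ≡ 7.
  x = λ² - 1 - 11 = 49 - 12 ≡ 14; y = λ·(1 - 14) - 11 ≡ 13. → (14, 13)
4P: (14, 13) + (11, 12). λ = (12 - 13)/(11 - 14) ≡ 22/20 mod 23. 20⁻¹ ≡ 15 (mod 23), so λ ≡ 8.
  x = λ² - 14 - 11 = 64 - 25 ≡ 16; y = λ·(14 - 16) - 13 ≡ 17. → (16, 17)
5P: (16, 17) + (11, 12). λ = (12 - 17)/(11 - 16) ≡ 18/18 mod 23. 18⁻¹ ≡ 9 (mod 23) since 18·9 = 162 ≡ 1, so λ ≡ 1.
  x = λ² - 16 - 11 = 1 - 27 ≡ 20; y = λ·(16 - 20) - 17 ≡ 2. → (20, 2)
6P: (20, 2) + (11, 12). λ = (12 - 2)/(11 - 20) ≡ 10/14 mod 23. 14⁻¹ ≡ 5 (mod 23), so λ ≡ 4.
  x = λ² - 20 - 11 = 16 - 31 ≡ 8; y = λ·(20 - 8) - 2 ≡ 0. → (8, 0)
7P: (8, 0) + (11, 12). λ = (12 - 0)/(11 - 8) ≡ 12/3 mod 23. 3⁻¹ ≡ 8 (mod 23) since 3·8 = 24 ≡ 1, so λ ≡ 4.
  x = λ² - 8 - 11 = 16 - 19 ≡ 20; y = λ·(8 - 20) - 0 ≡ 21. → (20, 21)
8P: (20, 21) + (11, 12). λ = (12 - 21)/(11 - 20) ≡ 14/14 mod 23. 14⁻¹ ≡ 5 (mod 23) since 14·5 = 70 ≡ 1, so λ ≡ 1.
  x = λ² - 20 - 11 = 1 - 31 ≡ 16; y = λ·(20 - 16) - 21 ≡ 6. → (16, 6)
9P: (16, 6) + (11, 12). λ = (12 - 6)/(11 - 16) ≡ 6/18 mod 23. 18⁻¹ ≡ 9 (mod 23) since 18·9 = 162 ≡ 1, so λ ≡ 8.
  x = λ² - 16 - 11 = 64 - 27 ≡ 14; y = λ·(16 - 14) - 6 ≡ 10. → (14, 10)
10P: (14, 10) + (11, 12). λ = (12 - 10)/(11 - 14) ≡ 2/20 mod 23. 20⁻¹ ≡ 15 (mod 23), so λ ≡ 7.
  x = λ² - 14 - 11 = 49 - 25 ≡ 1; y = λ·(14 - 1) - 10 ≡ 12. → (1, 12)
11P: (1, 12) + (11, 12). λ = (12 - 12)/(11 - 1) ≡ 0/10 mod 23. 10⁻¹ ≡ 7 (mod 23) since 10·7 = 70 ≡ 1, so λ ≡ 0.
  x = λ² - 1 - 11 = 0 - 12 ≡ 11; y = λ·(1 - 11) - 12 ≡ 11. → (11, 11)
12P: (11, 11) + (11, 12): same x and y₁ ≡ -y₂, so the sum is O.
12P = O, so the order is 12.

12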